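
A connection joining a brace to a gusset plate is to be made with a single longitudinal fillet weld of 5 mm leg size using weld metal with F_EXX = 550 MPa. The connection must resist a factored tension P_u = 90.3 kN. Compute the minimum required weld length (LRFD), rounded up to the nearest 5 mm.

Throat t_e = 0.707 × 5 = 3.535 mm.
φr_n = 0.75 × 0.6 × 550 × 3.535 × 10⁻³ = 0.8749 kN/mm.
L_req = P_u / φr_n = 90.3 / 0.8749 = 103.2 mm total.
Round up → use L = 105 mm.

L = 105 mm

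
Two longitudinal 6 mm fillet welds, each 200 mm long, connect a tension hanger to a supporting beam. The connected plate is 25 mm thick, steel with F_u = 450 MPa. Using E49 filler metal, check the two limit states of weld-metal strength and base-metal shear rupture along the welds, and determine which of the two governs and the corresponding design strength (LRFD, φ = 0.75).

E49XX → F_EXX = 490 MPa.
t_e = 0.707 × 6 = 4.242 mm; L = 400 mm.
Weld metal: φR_n = 0.75 × 0.6 × 490 × 4.242 × 400 × 10⁻³ = 374.1 kN.
Base metal (shear rupture): φR_n = 0.75 × 0.6 × 450 × 25 × 400 × 10⁻³ = 2025 kN.
Governing: weld metal.

φR_n ≈ 374 kN (weld metal governs)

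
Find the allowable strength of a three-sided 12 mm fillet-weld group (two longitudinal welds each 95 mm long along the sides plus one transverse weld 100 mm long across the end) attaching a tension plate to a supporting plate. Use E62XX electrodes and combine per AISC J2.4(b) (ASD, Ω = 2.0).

E62XX → F_EXX = 620 MPa.
t_e = 0.707 × 12 = 8.484 mm.
R_nwl = 0.6 × 620 × 8.484 × 190 × 10⁻³ = 599.6 kN (longitudinal, 2 welds).
R_nwt = 0.6 × 620 × 8.484 × 100 × 10⁻³ = 315.6 kN (transverse, base value).
(i) R_nwl + R_nwt = 915.3 kN; (ii) 0.85 R_nwl + 1.5 R_nwt = 983.1 kN.
R_n = max = 983.1 kN [governs: (ii)]; R_n/Ω = 491.6 kN.

R_n/Ω ≈ 492 kN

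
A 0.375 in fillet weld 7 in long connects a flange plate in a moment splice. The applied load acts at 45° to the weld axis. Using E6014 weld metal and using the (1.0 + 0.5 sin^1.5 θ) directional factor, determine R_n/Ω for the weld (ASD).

R_n/Ω ≈ 43.3 kip

E60XX → F_EXX = 60 ksi.
t_e = 0.707 × 0.375 = 0.2651 in; A_we = 0.2651 × 7 = 1.856 in².
Directional factor: 1.0 + 0.5 sin^1.5(45°) = 1.297.
F_nw = 0.6 × 60 × 1.297 = 46.7 ksi.
R_n/Ω = (46.7 × 1.856) / 2.0 = 43.34 kip.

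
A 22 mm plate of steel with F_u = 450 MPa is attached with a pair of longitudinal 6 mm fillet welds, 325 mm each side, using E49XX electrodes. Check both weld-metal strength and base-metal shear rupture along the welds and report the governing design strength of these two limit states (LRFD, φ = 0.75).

E49XX → F_EXX = 490 MPa.
t_e = 0.707 × 6 = 4.242 mm; L = 650 mm.
Weld metal: φR_n = 0.75 × 0.6 × 490 × 4.242 × 650 × 10⁻³ = 608 kN.
Base metal (shear rupture): φR_n = 0.75 × 0.6 × 450 × 22 × 650 × 10⁻³ = 2896 kN.
Governing: weld metal.

φR_n ≈ 608 kN (weld metal governs)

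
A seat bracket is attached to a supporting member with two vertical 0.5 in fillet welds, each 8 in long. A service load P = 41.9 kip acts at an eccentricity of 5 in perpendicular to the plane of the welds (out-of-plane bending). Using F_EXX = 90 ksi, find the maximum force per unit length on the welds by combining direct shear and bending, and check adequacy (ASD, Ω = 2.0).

L_w = 2 × 8 = 16 in; section modulus (unit throat) S = 2 × L²/6 = 21.33 in².
Direct shear f_v = P/L_w = 41.9/16 = 2.619 kip/in.
Moment M = P × e = 41.9 × 5 = 209.5 kip·in; bending f_b = M/S = 9.82 kip/in.
f_max = √(f_v² + f_b²) = √(2.619² + 9.82²) = 10.16 kip/in.
r_n/Ω = (1/2.0) × 0.6 × 90 × (0.707 × 0.5) = 9.544 kip/in → NOT adequate.

f_max ≈ 10.2 kip/in; NOT adequate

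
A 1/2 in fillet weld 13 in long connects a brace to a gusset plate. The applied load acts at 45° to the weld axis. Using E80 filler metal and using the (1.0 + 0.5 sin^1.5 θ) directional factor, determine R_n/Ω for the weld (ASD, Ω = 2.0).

R_n/Ω ≈ 143 kip

E80XX → F_EXX = 80 ksi.
t_e = 0.707 × 0.5 = 0.3535 in; A_we = 0.3535 × 13 = 4.595 in².
Directional factor: 1.0 + 0.5 sin^1.5(45°) = 1.297.
F_nw = 0.6 × 80 × 1.297 = 62.27 ksi.
R_n/Ω = (62.27 × 4.595) / 2.0 = 143.1 kip.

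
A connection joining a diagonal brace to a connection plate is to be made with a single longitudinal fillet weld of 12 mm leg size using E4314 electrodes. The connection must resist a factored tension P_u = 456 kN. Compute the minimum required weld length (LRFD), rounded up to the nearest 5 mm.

L = 280 mm

E43XX → F_EXX = 430 MPa.
Throat t_e = 0.707 × 12 = 8.484 mm.
φr_n = 0.75 × 0.6 × 430 × 8.484 × 10⁻³ = 1.642 kN/mm.
L_req = P_u / φr_n = 456 / 1.642 = 277.8 mm total.
Round up → use L = 280 mm.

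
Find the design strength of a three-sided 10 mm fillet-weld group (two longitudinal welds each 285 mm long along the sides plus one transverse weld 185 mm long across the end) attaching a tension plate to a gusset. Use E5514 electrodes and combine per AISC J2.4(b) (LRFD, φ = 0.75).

E55XX → F_EXX = 550 MPa.
t_e = 0.707 × 10 = 7.07 mm.
R_nwl = 0.6 × 550 × 7.07 × 570 × 10⁻³ = 1330 kN (longitudinal, 2 welds).
R_nwt = 0.6 × 550 × 7.07 × 185 × 10⁻³ = 431.6 kN (transverse, base value).
(i) R_nwl + R_nwt = 1761 kN; (ii) 0.85 R_nwl + 1.5 R_nwt = 1778 kN.
R_n = max = 1778 kN [governs: (ii)]; φR_n = 1333 kN.

φR_n ≈ 1330 kN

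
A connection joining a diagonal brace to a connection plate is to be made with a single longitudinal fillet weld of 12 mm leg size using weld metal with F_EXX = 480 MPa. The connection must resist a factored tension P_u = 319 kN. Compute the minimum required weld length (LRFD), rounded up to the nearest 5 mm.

Throat t_e = 0.707 × 12 = 8.484 mm.
φr_n = 0.75 × 0.6 × 480 × 8.484 × 10⁻³ = 1.833 kN/mm.
L_req = P_u / φr_n = 319 / 1.833 = 174.1 mm total.
Round up → use L = 175 mm.

L = 175 mm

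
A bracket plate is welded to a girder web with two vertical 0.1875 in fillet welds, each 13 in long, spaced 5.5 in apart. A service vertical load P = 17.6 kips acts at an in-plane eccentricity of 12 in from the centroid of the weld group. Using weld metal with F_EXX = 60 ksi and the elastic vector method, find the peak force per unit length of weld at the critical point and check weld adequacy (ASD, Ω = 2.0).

Total weld length L_w = 26 in. Treat welds as unit-width lines.
Polar moment about centroid: J = 2[d³/12 + d(b/2)²] = 2[13³/12 + 13×2.75²] = 562.8 in³.
Direct shear f_v = P/L_w = 17.6 / 26 = 0.6769 kip/in (vertical).
Torsion M = P·e = 17.6 × 12 = 211.2 kip·in.
Critical point at (x, y) = (2.75, 6.5) from centroid. f_tx = M·y/J = 2.439 kip/in; f_ty = M·x/J = 1.032 kip/in.
Resultant f_max = √[f_tx² + (f_v + f_ty)²] = √[2.439² + (0.6769 + 1.032)²] = 2.978 kip/in.
Capacity per unit length: r_n/Ω = (1/2.0) × 0.6 × 60 × (0.707 × 0.1875) = 2.386 kip/in.
2.978 > 2.386 → NOT adequate.

f_max ≈ 2.98 kip/in; NOT adequate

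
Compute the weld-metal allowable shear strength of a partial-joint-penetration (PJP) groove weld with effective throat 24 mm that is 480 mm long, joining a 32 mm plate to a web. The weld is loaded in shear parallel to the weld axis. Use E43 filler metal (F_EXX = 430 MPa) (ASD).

R_n/Ω ≈ 1490 kN

Effective throat (given) t_e = 24 mm.
A_we = 24 × 480 = 11520 mm².
F_nw = 0.6 F_EXX = 258 MPa.
R_n/Ω = (258 × 11520) / 2.0 × 10⁻³ = 1486 kN.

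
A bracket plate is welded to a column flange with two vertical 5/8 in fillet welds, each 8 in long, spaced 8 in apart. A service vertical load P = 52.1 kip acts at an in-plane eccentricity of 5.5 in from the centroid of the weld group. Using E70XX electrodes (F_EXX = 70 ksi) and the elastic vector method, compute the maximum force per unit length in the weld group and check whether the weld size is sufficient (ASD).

f_max ≈ 7.42 kip/in; adequate

Total weld length L_w = 16 in. Treat welds as unit-width lines.
Polar moment about centroid: J = 2[d³/12 + d(b/2)²] = 2[8³/12 + 8×4²] = 341.3 in³.
Direct shear f_v = P/L_w = 52.1 / 16 = 3.256 kip/in (vertical).
Torsion M = P·e = 52.1 × 5.5 = 286.55 kip·in.
Critical point at (x, y) = (4, 4) from centroid. f_tx = M·y/J = 3.358 kip/in; f_ty = M·x/J = 3.358 kip/in.
Resultant f_max = √[f_tx² + (f_v + f_ty)²] = √[3.358² + (3.256 + 3.358)²] = 7.418 kip/in.
Capacity per unit length: r_n/Ω = (1/2.0) × 0.6 × 70 × (0.707 × 0.625) = 9.279 kip/in.
7.418 ≤ 9.279 → adequate.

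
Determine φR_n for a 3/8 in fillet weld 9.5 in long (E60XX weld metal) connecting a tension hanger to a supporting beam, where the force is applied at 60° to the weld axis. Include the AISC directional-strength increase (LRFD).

φR_n ≈ 95.4 kip

E60XX → F_EXX = 60 ksi.
t_e = 0.707 × 0.375 = 0.2651 in; A_we = 0.2651 × 9.5 = 2.519 in².
Directional factor: 1.0 + 0.5 sin^1.5(60°) = 1.403.
F_nw = 0.6 × 60 × 1.403 = 50.51 ksi.
φR_n = 0.75 × 50.51 × 2.519 = 95.41 kip.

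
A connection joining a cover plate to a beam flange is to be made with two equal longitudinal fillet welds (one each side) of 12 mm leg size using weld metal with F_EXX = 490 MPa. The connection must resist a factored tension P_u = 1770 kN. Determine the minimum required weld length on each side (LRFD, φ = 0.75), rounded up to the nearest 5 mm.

Throat t_e = 0.707 × 12 = 8.484 mm.
φr_n = 0.75 × 0.6 × 490 × 8.484 × 10⁻³ = 1.871 kN/mm.
L_req = P_u / φr_n = 1770 / 1.871 = 946.2 mm total.
Per side: 946.2 / 2 = 473.1 mm.
Round up → use L = 475 mm on each side.

L = 475 mm on each side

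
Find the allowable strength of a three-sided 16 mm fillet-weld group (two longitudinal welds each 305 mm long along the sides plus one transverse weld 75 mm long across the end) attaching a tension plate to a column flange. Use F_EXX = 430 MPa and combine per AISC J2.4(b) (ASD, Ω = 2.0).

t_e = 0.707 × 16 = 11.31 mm.
R_nwl = 0.6 × 430 × 11.31 × 610 × 10⁻³ = 1780 kN (longitudinal, 2 welds).
R_nwt = 0.6 × 430 × 11.31 × 75 × 10⁻³ = 218.9 kN (transverse, base value).
(i) R_nwl + R_nwt = 1999 kN; (ii) 0.85 R_nwl + 1.5 R_nwt = 1842 kN.
R_n = max = 1999 kN [governs: (i)]; R_n/Ω = 999.6 kN.

R_n/Ω ≈ 1000 kN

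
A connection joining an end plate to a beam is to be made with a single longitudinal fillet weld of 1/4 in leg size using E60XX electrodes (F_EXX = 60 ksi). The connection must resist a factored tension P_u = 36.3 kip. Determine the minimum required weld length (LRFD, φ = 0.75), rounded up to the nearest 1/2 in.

L = 8 in

Throat t_e = 0.707 × 0.25 = 0.1767 in.
φr_n = 0.75 × 0.6 × 60 × 0.1767 = 4.772 kip/in.
L_req = P_u / φr_n = 36.3 / 4.772 = 7.606 in total.
Round up → use L = 8 in.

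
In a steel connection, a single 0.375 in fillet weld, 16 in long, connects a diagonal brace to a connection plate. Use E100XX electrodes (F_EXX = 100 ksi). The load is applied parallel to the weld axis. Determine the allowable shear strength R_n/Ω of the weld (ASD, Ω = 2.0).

R_n/Ω ≈ 127 kip

Effective throat t_e = 0.707 × 0.375 = 0.2651 in.
Total length L = 16 in; A_we = 0.2651 × 16 = 4.242 in².
F_nw = 0.6 F_EXX = 0.6 × 100 = 60 ksi.
R_n = 60 × 4.242 = 254.5 kip; R_n/Ω = 254.5/2.0 = 127.3 kip.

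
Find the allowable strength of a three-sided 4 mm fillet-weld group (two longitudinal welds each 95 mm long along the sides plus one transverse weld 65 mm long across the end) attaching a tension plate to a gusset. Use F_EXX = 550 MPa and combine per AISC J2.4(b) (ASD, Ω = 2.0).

R_n/Ω ≈ 121 kN

t_e = 0.707 × 4 = 2.828 mm.
R_nwl = 0.6 × 550 × 2.828 × 190 × 10⁻³ = 177.3 kN (longitudinal, 2 welds).
R_nwt = 0.6 × 550 × 2.828 × 65 × 10⁻³ = 60.66 kN (transverse, base value).
(i) R_nwl + R_nwt = 238 kN; (ii) 0.85 R_nwl + 1.5 R_nwt = 241.7 kN.
R_n = max = 241.7 kN [governs: (ii)]; R_n/Ω = 120.9 kN.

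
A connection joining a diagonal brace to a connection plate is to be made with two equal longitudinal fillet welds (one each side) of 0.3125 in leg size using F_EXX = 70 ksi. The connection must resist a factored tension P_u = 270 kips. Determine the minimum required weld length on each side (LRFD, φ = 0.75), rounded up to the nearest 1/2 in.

Throat t_e = 0.707 × 0.3125 = 0.2209 in.
φr_n = 0.75 × 0.6 × 70 × 0.2209 = 6.96 kips/in.
L_req = P_u / φr_n = 270 / 6.96 = 38.8 in total.
Per side: 38.8 / 2 = 19.4 in.
Round up → use L = 19.5 in on each side.

L = 19.5 in on each side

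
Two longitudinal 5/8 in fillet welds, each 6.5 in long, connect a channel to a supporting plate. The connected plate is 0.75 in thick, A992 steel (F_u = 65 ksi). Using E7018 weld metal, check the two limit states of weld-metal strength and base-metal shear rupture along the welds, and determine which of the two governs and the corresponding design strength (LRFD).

φR_n ≈ 181 kips (weld metal governs)

E70XX → F_EXX = 70 ksi.
t_e = 0.707 × 0.625 = 0.4419 in; L = 13 in.
Weld metal: φR_n = 0.75 × 0.6 × 70 × 0.4419 × 13 = 180.9 kips.
Base metal (shear rupture): φR_n = 0.75 × 0.6 × 65 × 0.75 × 13 = 285.2 kips.
Governing: weld metal.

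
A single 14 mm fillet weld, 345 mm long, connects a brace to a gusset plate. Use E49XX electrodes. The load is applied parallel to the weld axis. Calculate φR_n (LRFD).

E49XX → F_EXX = 490 MPa.
Effective throat t_e = 0.707 × 14 = 9.898 mm.
Total length L = 345 mm; A_we = 9.898 × 345 = 3415 mm².
F_nw = 0.6 F_EXX = 0.6 × 490 = 294 MPa.
φR_n = 0.75 × 294 × 3415 × 10⁻³ = 753 kN.

φR_n ≈ 753 kN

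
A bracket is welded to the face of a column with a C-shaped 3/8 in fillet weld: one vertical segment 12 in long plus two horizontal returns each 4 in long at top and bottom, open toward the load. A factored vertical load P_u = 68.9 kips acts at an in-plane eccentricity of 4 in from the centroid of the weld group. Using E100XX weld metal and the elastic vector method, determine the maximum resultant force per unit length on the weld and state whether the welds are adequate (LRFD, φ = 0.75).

f_max ≈ 6.44 kip/in; adequate

E100XX → F_EXX = 100 ksi.
Total weld length L_w = 20 in. Treat welds as unit-width lines.
Centroid: x̄ = 2×4×2 / 20 = 0.8 in from the vertical weld.
Polar moment about centroid: J = I_x + I_y = [12³/12 + 2×4×6²] + [12×0.8² + 2(4³/12 + 4×1.2²)] = 461.9 in³.
Direct shear f_v = P/L_w = 68.9 / 20 = 3.445 kip/in (vertical).
Torsion M = P·e = 68.9 × 4 = 275.6 kip·in.
Critical point at (x, y) = (3.2, 6) from centroid. f_tx = M·y/J = 3.58 kip/in; f_ty = M·x/J = 1.909 kip/in.
Resultant f_max = √[f_tx² + (f_v + f_ty)²] = √[3.58² + (3.445 + 1.909)²] = 6.441 kip/in.
Capacity per unit length: φr_n = 0.75 × 0.6 × 100 × (0.707 × 0.375) = 11.93 kip/in.
6.441 ≤ 11.93 → adequate.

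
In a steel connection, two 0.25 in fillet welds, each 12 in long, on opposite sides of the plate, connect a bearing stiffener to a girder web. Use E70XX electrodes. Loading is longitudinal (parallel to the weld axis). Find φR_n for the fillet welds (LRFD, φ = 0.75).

E70XX → F_EXX = 70 ksi.
Effective throat t_e = 0.707 × 0.25 = 0.1767 in.
Total length L = 24 in; A_we = 0.1767 × 24 = 4.242 in².
F_nw = 0.6 F_EXX = 0.6 × 70 = 42 ksi.
φR_n = 0.75 × 42 × 4.242 = 133.6 kips.

φR_n ≈ 134 kips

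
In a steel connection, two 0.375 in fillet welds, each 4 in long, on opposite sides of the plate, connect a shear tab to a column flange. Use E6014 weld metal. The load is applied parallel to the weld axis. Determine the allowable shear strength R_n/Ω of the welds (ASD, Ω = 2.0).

E60XX → F_EXX = 60 ksi.
Effective throat t_e = 0.707 × 0.375 = 0.2651 in.
Total length L = 8 in; A_we = 0.2651 × 8 = 2.121 in².
F_nw = 0.6 F_EXX = 0.6 × 60 = 36 ksi.
R_n = 36 × 2.121 = 76.36 kip; R_n/Ω = 76.36/2.0 = 38.18 kip.

R_n/Ω ≈ 38.2 kip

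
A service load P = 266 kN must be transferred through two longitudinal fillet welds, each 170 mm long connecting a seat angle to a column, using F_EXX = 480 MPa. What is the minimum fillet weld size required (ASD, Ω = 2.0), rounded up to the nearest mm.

Total weld length L = 340 mm.
Required throat t_e = P × Ω / (0.6 F_EXX × L) = 266 × 2.0 / (0.6 × 480 × 340 × 10⁻³) = 5.433 mm.
Required leg w = t_e / 0.707 = 7.685 mm → use 8 mm.

w = 8 mm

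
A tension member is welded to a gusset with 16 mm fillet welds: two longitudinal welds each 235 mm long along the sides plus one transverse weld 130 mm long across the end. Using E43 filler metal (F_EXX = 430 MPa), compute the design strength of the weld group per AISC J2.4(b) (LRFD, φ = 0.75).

φR_n ≈ 1310 kN

t_e = 0.707 × 16 = 11.31 mm.
R_nwl = 0.6 × 430 × 11.31 × 470 × 10⁻³ = 1372 kN (longitudinal, 2 welds).
R_nwt = 0.6 × 430 × 11.31 × 130 × 10⁻³ = 379.4 kN (transverse, base value).
(i) R_nwl + R_nwt = 1751 kN; (ii) 0.85 R_nwl + 1.5 R_nwt = 1735 kN.
R_n = max = 1751 kN [governs: (i)]; φR_n = 1313 kN.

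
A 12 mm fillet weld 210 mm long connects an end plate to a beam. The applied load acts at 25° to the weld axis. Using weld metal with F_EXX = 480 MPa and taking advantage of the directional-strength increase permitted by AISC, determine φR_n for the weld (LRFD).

φR_n ≈ 438 kN

t_e = 0.707 × 12 = 8.484 mm; A_we = 8.484 × 210 = 1782 mm².
Directional factor: 1.0 + 0.5 sin^1.5(25°) = 1.137.
F_nw = 0.6 × 480 × 1.137 = 327.6 MPa.
φR_n = 0.75 × 327.6 × 1782 × 10⁻³ = 437.7 kN.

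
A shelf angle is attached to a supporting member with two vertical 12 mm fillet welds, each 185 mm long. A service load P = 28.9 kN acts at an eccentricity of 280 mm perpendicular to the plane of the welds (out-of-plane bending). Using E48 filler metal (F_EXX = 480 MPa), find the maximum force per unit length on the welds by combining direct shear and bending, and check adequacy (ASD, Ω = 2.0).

f_max ≈ 714 N/mm; adequate

L_w = 2 × 185 = 370 mm; section modulus (unit throat) S = 2 × L²/6 = 11410 mm².
Direct shear f_v = P/L_w = 28.9×10³/370 = 78.11 N/mm.
Moment M = P × e = 28.9×10³ × 280 = 8092000 N·mm; bending f_b = M/S = 709.3 N/mm.
f_max = √(f_v² + f_b²) = √(78.11² + 709.3²) = 713.6 N/mm.
r_n/Ω = (1/2.0) × 0.6 × 480 × (0.707 × 12) = 1222 N/mm → adequate.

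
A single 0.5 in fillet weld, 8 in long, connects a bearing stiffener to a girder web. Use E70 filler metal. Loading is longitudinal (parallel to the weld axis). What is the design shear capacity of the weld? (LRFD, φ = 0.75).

E70XX → F_EXX = 70 ksi.
Effective throat t_e = 0.707 × 0.5 = 0.3535 in.
Total length L = 8 in; A_we = 0.3535 × 8 = 2.828 in².
F_nw = 0.6 F_EXX = 0.6 × 70 = 42 ksi.
φR_n = 0.75 × 42 × 2.828 = 89.08 kip.

φR_n ≈ 89.1 kip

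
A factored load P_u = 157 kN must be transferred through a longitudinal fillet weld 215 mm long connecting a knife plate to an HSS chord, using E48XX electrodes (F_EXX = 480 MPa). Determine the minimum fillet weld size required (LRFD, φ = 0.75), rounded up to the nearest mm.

Total weld length L = 215 mm.
Required throat t_e = P_u / (φ × 0.6 F_EXX × L) = 157 / (0.75 × 0.6 × 480 × 215 × 10⁻³) = 3.381 mm.
Required leg w = t_e / 0.707 = 4.782 mm → use 5 mm.

w = 5 mm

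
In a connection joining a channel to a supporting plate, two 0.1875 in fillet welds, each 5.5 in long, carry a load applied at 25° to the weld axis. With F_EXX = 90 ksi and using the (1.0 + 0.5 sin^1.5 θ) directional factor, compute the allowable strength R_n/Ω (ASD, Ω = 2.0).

t_e = 0.707 × 0.1875 = 0.1326 in; A_we = 0.1326 × 11 = 1.458 in².
Directional factor: 1.0 + 0.5 sin^1.5(25°) = 1.137.
F_nw = 0.6 × 90 × 1.137 = 61.42 ksi.
R_n/Ω = (61.42 × 1.458) / 2.0 = 44.78 kips.

R_n/Ω ≈ 44.8 kips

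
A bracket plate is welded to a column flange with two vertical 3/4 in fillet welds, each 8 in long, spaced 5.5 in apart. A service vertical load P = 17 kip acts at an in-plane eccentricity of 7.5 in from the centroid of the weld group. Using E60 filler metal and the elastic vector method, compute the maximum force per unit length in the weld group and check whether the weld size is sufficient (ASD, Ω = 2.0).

f_max ≈ 3.71 kip/in; adequate

E60XX → F_EXX = 60 ksi.
Total weld length L_w = 16 in. Treat welds as unit-width lines.
Polar moment about centroid: J = 2[d³/12 + d(b/2)²] = 2[8³/12 + 8×2.75²] = 206.3 in³.
Direct shear f_v = P/L_w = 17 / 16 = 1.062 kip/in (vertical).
Torsion M = P·e = 17 × 7.5 = 127.5 kip·in.
Critical point at (x, y) = (2.75, 4) from centroid. f_tx = M·y/J = 2.472 kip/in; f_ty = M·x/J = 1.699 kip/in.
Resultant f_max = √[f_tx² + (f_v + f_ty)²] = √[2.472² + (1.062 + 1.699)²] = 3.706 kip/in.
Capacity per unit length: r_n/Ω = (1/2.0) × 0.6 × 60 × (0.707 × 0.75) = 9.544 kip/in.
3.706 ≤ 9.544 → adequate.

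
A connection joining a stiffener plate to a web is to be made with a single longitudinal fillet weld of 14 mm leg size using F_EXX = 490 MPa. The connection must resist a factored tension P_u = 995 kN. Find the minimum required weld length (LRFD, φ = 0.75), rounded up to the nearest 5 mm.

L = 460 mm

Throat t_e = 0.707 × 14 = 9.898 mm.
φr_n = 0.75 × 0.6 × 490 × 9.898 × 10⁻³ = 2.183 kN/mm.
L_req = P_u / φr_n = 995 / 2.183 = 455.9 mm total.
Round up → use L = 460 mm.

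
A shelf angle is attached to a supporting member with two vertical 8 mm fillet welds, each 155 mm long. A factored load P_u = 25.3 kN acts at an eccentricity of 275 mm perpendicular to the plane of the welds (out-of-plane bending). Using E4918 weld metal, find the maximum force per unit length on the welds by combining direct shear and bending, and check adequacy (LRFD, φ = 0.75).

E49XX → F_EXX = 490 MPa.
L_w = 2 × 155 = 310 mm; section modulus (unit throat) S = 2 × L²/6 = 8008 mm².
Direct shear f_v = P/L_w = 25.3×10³/310 = 81.61 N/mm.
Moment M = P × e = 25.3×10³ × 275 = 6957500 N·mm; bending f_b = M/S = 868.8 N/mm.
f_max = √(f_v² + f_b²) = √(81.61² + 868.8²) = 872.6 N/mm.
φr_n = 0.75 × 0.6 × 490 × (0.707 × 8) = 1247 N/mm → adequate.

f_max ≈ 873 N/mm; adequate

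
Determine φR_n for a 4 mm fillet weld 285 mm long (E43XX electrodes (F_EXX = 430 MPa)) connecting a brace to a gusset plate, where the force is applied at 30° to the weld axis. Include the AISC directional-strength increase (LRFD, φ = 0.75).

t_e = 0.707 × 4 = 2.828 mm; A_we = 2.828 × 285 = 806 mm².
Directional factor: 1.0 + 0.5 sin^1.5(30°) = 1.177.
F_nw = 0.6 × 430 × 1.177 = 303.6 MPa.
φR_n = 0.75 × 303.6 × 806 × 10⁻³ = 183.5 kN.

φR_n ≈ 184 kN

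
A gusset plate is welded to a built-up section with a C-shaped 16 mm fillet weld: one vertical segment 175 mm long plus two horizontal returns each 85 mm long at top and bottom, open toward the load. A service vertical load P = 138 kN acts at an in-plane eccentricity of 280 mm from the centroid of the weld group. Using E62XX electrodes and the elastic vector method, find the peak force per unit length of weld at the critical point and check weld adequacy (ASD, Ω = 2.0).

f_max ≈ 2350 N/mm; NOT adequate

E62XX → F_EXX = 620 MPa.
Total weld length L_w = 345 mm. Treat welds as unit-width lines.
Centroid: x̄ = 2×85×42.5 / 345 = 20.94 mm from the vertical weld.
Polar moment about centroid: J = I_x + I_y = [175³/12 + 2×85×87.5²] + [175×20.94² + 2(85³/12 + 85×21.56²)] = 2006000 mm³.
Direct shear f_v = P/L_w = 138×10³ / 345 = 400 N/mm (vertical).
Torsion M = P·e = 138×10³ × 280 = 38640000 N·mm.
Critical point at (x, y) = (64.06, 87.5) from centroid. f_tx = M·y/J = 1685 N/mm; f_ty = M·x/J = 1234 N/mm.
Resultant f_max = √[f_tx² + (f_v + f_ty)²] = √[1685² + (400 + 1234)²] = 2347 N/mm.
Capacity per unit length: r_n/Ω = (1/2.0) × 0.6 × 620 × (0.707 × 16) = 2104 N/mm.
2347 > 2104 → NOT adequate.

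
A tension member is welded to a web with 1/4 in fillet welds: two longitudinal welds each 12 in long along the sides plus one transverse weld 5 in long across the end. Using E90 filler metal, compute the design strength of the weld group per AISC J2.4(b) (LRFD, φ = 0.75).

φR_n ≈ 208 kip

E90XX → F_EXX = 90 ksi.
t_e = 0.707 × 0.25 = 0.1767 in.
R_nwl = 0.6 × 90 × 0.1767 × 24 = 229.1 kip (longitudinal, 2 welds).
R_nwt = 0.6 × 90 × 0.1767 × 5 = 47.72 kip (transverse, base value).
(i) R_nwl + R_nwt = 276.8 kip; (ii) 0.85 R_nwl + 1.5 R_nwt = 266.3 kip.
R_n = max = 276.8 kip [governs: (i)]; φR_n = 207.6 kip.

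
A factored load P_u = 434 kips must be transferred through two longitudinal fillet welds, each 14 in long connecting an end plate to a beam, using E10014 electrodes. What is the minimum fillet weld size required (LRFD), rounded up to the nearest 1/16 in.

w = 1/2 in

E100XX → F_EXX = 100 ksi.
Total weld length L = 28 in.
Required throat t_e = P_u / (φ × 0.6 F_EXX × L) = 434 / (0.75 × 0.6 × 100 × 28) = 0.3444 in.
Required leg w = t_e / 0.707 = 0.4872 in → use 1/2 in.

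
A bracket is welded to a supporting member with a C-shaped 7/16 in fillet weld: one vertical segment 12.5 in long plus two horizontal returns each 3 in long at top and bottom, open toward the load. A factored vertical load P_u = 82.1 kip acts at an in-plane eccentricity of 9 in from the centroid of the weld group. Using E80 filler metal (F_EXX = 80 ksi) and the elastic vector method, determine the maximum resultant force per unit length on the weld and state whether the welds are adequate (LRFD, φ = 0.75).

Total weld length L_w = 18.5 in. Treat welds as unit-width lines.
Centroid: x̄ = 2×3×1.5 / 18.5 = 0.4865 in from the vertical weld.
Polar moment about centroid: J = I_x + I_y = [12.5³/12 + 2×3×6.25²] + [12.5×0.4865² + 2(3³/12 + 3×1.014²)] = 410.8 in³.
Direct shear f_v = P/L_w = 82.1 / 18.5 = 4.438 kip/in (vertical).
Torsion M = P·e = 82.1 × 9 = 738.9 kip·in.
Critical point at (x, y) = (2.514, 6.25) from centroid. f_tx = M·y/J = 11.24 kip/in; f_ty = M·x/J = 4.521 kip/in.
Resultant f_max = √[f_tx² + (f_v + f_ty)²] = √[11.24² + (4.438 + 4.521)²] = 14.38 kip/in.
Capacity per unit length: φr_n = 0.75 × 0.6 × 80 × (0.707 × 0.4375) = 11.14 kip/in.
14.38 > 11.14 → NOT adequate.

f_max ≈ 14.4 kip/in; NOT adequate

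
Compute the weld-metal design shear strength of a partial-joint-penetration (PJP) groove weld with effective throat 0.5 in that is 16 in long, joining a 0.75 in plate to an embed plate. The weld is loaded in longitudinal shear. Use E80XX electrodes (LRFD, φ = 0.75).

φR_n ≈ 288 kip

E80XX → F_EXX = 80 ksi.
Effective throat (given) t_e = 0.5 in.
A_we = 0.5 × 16 = 8 in².
F_nw = 0.6 F_EXX = 48 ksi.
φR_n = 0.75 × 48 × 8 = 288 kip.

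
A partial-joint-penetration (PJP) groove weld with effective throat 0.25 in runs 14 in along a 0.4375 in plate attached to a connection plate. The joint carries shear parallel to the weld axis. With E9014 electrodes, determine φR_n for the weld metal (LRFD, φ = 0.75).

E90XX → F_EXX = 90 ksi.
Effective throat (given) t_e = 0.25 in.
A_we = 0.25 × 14 = 3.5 in².
F_nw = 0.6 F_EXX = 54 ksi.
φR_n = 0.75 × 54 × 3.5 = 141.8 kip.

φR_n ≈ 142 kip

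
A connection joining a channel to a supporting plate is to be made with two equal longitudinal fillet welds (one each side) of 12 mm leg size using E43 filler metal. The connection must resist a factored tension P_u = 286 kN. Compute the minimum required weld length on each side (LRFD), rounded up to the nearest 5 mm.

L = 90 mm on each side

E43XX → F_EXX = 430 MPa.
Throat t_e = 0.707 × 12 = 8.484 mm.
φr_n = 0.75 × 0.6 × 430 × 8.484 × 10⁻³ = 1.642 kN/mm.
L_req = P_u / φr_n = 286 / 1.642 = 174.2 mm total.
Per side: 174.2 / 2 = 87.11 mm.
Round up → use L = 90 mm on each side.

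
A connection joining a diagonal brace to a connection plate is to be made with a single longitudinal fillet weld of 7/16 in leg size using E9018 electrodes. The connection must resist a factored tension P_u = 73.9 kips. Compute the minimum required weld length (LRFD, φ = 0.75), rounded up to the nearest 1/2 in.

E90XX → F_EXX = 90 ksi.
Throat t_e = 0.707 × 0.4375 = 0.3093 in.
φr_n = 0.75 × 0.6 × 90 × 0.3093 = 12.53 kips/in.
L_req = P_u / φr_n = 73.9 / 12.53 = 5.899 in total.
Round up → use L = 6 in.

L = 6 in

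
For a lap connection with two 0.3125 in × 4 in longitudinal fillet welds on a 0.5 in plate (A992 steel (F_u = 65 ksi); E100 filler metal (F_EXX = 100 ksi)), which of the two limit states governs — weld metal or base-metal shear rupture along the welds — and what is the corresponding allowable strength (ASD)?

R_n/Ω ≈ 53 kip (weld metal governs)

t_e = 0.707 × 0.3125 = 0.2209 in; L = 8 in.
Weld metal: R_n/Ω = (1/2.0) × 0.6 × 100 × 0.2209 × 8 = 53.02 kip.
Base metal (shear rupture): R_n/Ω = (1/2.0) × 0.6 × 65 × 0.5 × 8 = 78 kip.
Governing: weld metal.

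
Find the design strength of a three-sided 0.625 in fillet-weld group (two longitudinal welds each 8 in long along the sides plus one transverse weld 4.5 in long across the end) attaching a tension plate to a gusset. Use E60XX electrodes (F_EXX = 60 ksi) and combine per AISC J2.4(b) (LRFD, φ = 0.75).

t_e = 0.707 × 0.625 = 0.4419 in.
R_nwl = 0.6 × 60 × 0.4419 × 16 = 254.5 kip (longitudinal, 2 welds).
R_nwt = 0.6 × 60 × 0.4419 × 4.5 = 71.58 kip (transverse, base value).
(i) R_nwl + R_nwt = 326.1 kip; (ii) 0.85 R_nwl + 1.5 R_nwt = 323.7 kip.
R_n = max = 326.1 kip [governs: (i)]; φR_n = 244.6 kip.

φR_n ≈ 245 kip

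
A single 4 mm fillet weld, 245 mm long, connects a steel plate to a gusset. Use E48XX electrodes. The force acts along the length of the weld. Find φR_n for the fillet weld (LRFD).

φR_n ≈ 150 kN

E48XX → F_EXX = 480 MPa.
Effective throat t_e = 0.707 × 4 = 2.828 mm.
Total length L = 245 mm; A_we = 2.828 × 245 = 692.9 mm².
F_nw = 0.6 F_EXX = 0.6 × 480 = 288 MPa.
φR_n = 0.75 × 288 × 692.9 × 10⁻³ = 149.7 kN.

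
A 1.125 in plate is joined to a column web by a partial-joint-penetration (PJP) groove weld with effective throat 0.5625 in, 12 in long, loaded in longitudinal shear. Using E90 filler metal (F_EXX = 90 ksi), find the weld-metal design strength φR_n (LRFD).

φR_n ≈ 273 kip

Effective throat (given) t_e = 0.5625 in.
A_we = 0.5625 × 12 = 6.75 in².
F_nw = 0.6 F_EXX = 54 ksi.
φR_n = 0.75 × 54 × 6.75 = 273.4 kip.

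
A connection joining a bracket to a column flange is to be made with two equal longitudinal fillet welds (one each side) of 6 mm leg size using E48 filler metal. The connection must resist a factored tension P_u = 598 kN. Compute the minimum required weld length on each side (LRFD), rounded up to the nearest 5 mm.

E48XX → F_EXX = 480 MPa.
Throat t_e = 0.707 × 6 = 4.242 mm.
φr_n = 0.75 × 0.6 × 480 × 4.242 × 10⁻³ = 0.9163 kN/mm.
L_req = P_u / φr_n = 598 / 0.9163 = 652.6 mm total.
Per side: 652.6 / 2 = 326.3 mm.
Round up → use L = 330 mm on each side.

L = 330 mm on each side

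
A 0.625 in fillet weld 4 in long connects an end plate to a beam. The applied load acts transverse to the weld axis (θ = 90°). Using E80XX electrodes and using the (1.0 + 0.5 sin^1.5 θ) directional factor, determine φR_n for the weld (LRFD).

E80XX → F_EXX = 80 ksi.
t_e = 0.707 × 0.625 = 0.4419 in; A_we = 0.4419 × 4 = 1.767 in².
Directional factor: 1.0 + 0.5 sin^1.5(90°) = 1.5.
F_nw = 0.6 × 80 × 1.5 = 72 ksi.
φR_n = 0.75 × 72 × 1.767 = 95.44 kip.

φR_n ≈ 95.4 kip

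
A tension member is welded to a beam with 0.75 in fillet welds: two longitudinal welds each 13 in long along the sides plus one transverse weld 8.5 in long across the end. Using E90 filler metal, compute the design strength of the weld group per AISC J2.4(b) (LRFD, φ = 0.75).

E90XX → F_EXX = 90 ksi.
t_e = 0.707 × 0.75 = 0.5302 in.
R_nwl = 0.6 × 90 × 0.5302 × 26 = 744.5 kips (longitudinal, 2 welds).
R_nwt = 0.6 × 90 × 0.5302 × 8.5 = 243.4 kips (transverse, base value).
(i) R_nwl + R_nwt = 987.9 kips; (ii) 0.85 R_nwl + 1.5 R_nwt = 997.9 kips.
R_n = max = 997.9 kips [governs: (ii)]; φR_n = 748.4 kips.

φR_n ≈ 748 kips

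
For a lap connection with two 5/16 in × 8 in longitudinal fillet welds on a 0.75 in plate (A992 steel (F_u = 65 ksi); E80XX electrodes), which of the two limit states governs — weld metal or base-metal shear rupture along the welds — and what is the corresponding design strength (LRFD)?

E80XX → F_EXX = 80 ksi.
t_e = 0.707 × 0.3125 = 0.2209 in; L = 16 in.
Weld metal: φR_n = 0.75 × 0.6 × 80 × 0.2209 × 16 = 127.3 kips.
Base metal (shear rupture): φR_n = 0.75 × 0.6 × 65 × 0.75 × 16 = 351 kips.
Governing: weld metal.

φR_n ≈ 127 kips (weld metal governs)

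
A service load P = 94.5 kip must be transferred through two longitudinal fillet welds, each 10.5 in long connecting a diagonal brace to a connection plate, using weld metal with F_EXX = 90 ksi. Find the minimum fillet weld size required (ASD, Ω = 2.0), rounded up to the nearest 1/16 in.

Total weld length L = 21 in.
Required throat t_e = P × Ω / (0.6 F_EXX × L) = 94.5 × 2.0 / (0.6 × 90 × 21) = 0.1667 in.
Required leg w = t_e / 0.707 = 0.2357 in → use 1/4 in.

w = 1/4 in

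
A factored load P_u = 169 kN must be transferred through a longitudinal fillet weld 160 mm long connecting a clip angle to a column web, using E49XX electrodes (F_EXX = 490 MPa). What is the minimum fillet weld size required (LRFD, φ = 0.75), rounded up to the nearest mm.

Total weld length L = 160 mm.
Required throat t_e = P_u / (φ × 0.6 F_EXX × L) = 169 / (0.75 × 0.6 × 490 × 160 × 10⁻³) = 4.79 mm.
Required leg w = t_e / 0.707 = 6.775 mm → use 7 mm.

w = 7 mm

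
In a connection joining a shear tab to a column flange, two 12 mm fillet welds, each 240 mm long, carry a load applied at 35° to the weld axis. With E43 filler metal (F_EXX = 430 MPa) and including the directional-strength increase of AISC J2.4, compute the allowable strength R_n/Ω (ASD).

R_n/Ω ≈ 639 kN

t_e = 0.707 × 12 = 8.484 mm; A_we = 8.484 × 480 = 4072 mm².
Directional factor: 1.0 + 0.5 sin^1.5(35°) = 1.217.
F_nw = 0.6 × 430 × 1.217 = 314 MPa.
R_n/Ω = (314 × 4072) / 2.0 × 10⁻³ = 639.4 kN.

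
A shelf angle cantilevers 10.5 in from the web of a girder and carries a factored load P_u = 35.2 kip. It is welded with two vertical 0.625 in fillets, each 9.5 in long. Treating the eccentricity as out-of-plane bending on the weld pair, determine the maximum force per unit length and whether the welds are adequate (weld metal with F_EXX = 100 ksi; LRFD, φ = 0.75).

L_w = 2 × 9.5 = 19 in; section modulus (unit throat) S = 2 × L²/6 = 30.08 in².
Direct shear f_v = P/L_w = 35.2/19 = 1.853 kip/in.
Moment M = P × e = 35.2 × 10.5 = 369.6 kip·in; bending f_b = M/S = 12.29 kip/in.
f_max = √(f_v² + f_b²) = √(1.853² + 12.29²) = 12.42 kip/in.
φr_n = 0.75 × 0.6 × 100 × (0.707 × 0.625) = 19.88 kip/in → adequate.

f_max ≈ 12.4 kip/in; adequate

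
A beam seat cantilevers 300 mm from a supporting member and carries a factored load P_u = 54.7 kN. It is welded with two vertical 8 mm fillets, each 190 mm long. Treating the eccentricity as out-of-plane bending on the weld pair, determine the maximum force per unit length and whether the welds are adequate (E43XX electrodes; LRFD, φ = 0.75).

f_max ≈ 1370 N/mm; NOT adequate

E43XX → F_EXX = 430 MPa.
L_w = 2 × 190 = 380 mm; section modulus (unit throat) S = 2 × L²/6 = 12030 mm².
Direct shear f_v = P/L_w = 54.7×10³/380 = 143.9 N/mm.
Moment M = P × e = 54.7×10³ × 300 = 16410000 N·mm; bending f_b = M/S = 1364 N/mm.
f_max = √(f_v² + f_b²) = √(143.9² + 1364²) = 1371 N/mm.
φr_n = 0.75 × 0.6 × 430 × (0.707 × 8) = 1094 N/mm → NOT adequate.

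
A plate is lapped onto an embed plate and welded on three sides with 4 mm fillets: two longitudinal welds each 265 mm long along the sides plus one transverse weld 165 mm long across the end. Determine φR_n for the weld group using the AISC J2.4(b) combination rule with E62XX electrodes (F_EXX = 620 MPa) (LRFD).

φR_n ≈ 551 kN

t_e = 0.707 × 4 = 2.828 mm.
R_nwl = 0.6 × 620 × 2.828 × 530 × 10⁻³ = 557.6 kN (longitudinal, 2 welds).
R_nwt = 0.6 × 620 × 2.828 × 165 × 10⁻³ = 173.6 kN (transverse, base value).
(i) R_nwl + R_nwt = 731.2 kN; (ii) 0.85 R_nwl + 1.5 R_nwt = 734.3 kN.
R_n = max = 734.3 kN [governs: (ii)]; φR_n = 550.7 kN.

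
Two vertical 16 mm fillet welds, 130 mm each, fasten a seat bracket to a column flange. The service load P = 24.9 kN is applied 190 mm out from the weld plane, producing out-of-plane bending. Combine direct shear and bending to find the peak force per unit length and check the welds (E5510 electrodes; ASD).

E55XX → F_EXX = 550 MPa.
L_w = 2 × 130 = 260 mm; section modulus (unit throat) S = 2 × L²/6 = 5633 mm².
Direct shear f_v = P/L_w = 24.9×10³/260 = 95.77 N/mm.
Moment M = P × e = 24.9×10³ × 190 = 4731000 N·mm; bending f_b = M/S = 839.8 N/mm.
f_max = √(f_v² + f_b²) = √(95.77² + 839.8²) = 845.3 N/mm.
r_n/Ω = (1/2.0) × 0.6 × 550 × (0.707 × 16) = 1866 N/mm → adequate.

f_max ≈ 845 N/mm; adequate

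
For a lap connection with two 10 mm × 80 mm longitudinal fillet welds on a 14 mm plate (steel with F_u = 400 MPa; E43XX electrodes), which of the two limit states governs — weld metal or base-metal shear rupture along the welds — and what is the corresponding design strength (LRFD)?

φR_n ≈ 219 kN (weld metal governs)

E43XX → F_EXX = 430 MPa.
t_e = 0.707 × 10 = 7.07 mm; L = 160 mm.
Weld metal: φR_n = 0.75 × 0.6 × 430 × 7.07 × 160 × 10⁻³ = 218.9 kN.
Base metal (shear rupture): φR_n = 0.75 × 0.6 × 400 × 14 × 160 × 10⁻³ = 403.2 kN.
Governing: weld metal.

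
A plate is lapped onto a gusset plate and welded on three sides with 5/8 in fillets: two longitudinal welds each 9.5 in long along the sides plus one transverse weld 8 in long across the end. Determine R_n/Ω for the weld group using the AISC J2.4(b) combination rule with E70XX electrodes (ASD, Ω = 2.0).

R_n/Ω ≈ 261 kips

E70XX → F_EXX = 70 ksi.
t_e = 0.707 × 0.625 = 0.4419 in.
R_nwl = 0.6 × 70 × 0.4419 × 19 = 352.6 kips (longitudinal, 2 welds).
R_nwt = 0.6 × 70 × 0.4419 × 8 = 148.5 kips (transverse, base value).
(i) R_nwl + R_nwt = 501.1 kips; (ii) 0.85 R_nwl + 1.5 R_nwt = 522.4 kips.
R_n = max = 522.4 kips [governs: (ii)]; R_n/Ω = 261.2 kips.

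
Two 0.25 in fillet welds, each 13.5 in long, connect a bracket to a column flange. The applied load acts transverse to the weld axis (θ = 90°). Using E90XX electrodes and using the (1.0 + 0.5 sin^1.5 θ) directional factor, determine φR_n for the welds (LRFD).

E90XX → F_EXX = 90 ksi.
t_e = 0.707 × 0.25 = 0.1767 in; A_we = 0.1767 × 27 = 4.772 in².
Directional factor: 1.0 + 0.5 sin^1.5(90°) = 1.5.
F_nw = 0.6 × 90 × 1.5 = 81 ksi.
φR_n = 0.75 × 81 × 4.772 = 289.9 kips.

φR_n ≈ 290 kips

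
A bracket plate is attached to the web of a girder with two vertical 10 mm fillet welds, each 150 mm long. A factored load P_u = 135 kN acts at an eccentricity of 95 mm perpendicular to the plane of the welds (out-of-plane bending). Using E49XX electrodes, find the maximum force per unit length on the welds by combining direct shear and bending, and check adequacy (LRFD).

E49XX → F_EXX = 490 MPa.
L_w = 2 × 150 = 300 mm; section modulus (unit throat) S = 2 × L²/6 = 7500 mm².
Direct shear f_v = P/L_w = 135×10³/300 = 450 N/mm.
Moment M = P × e = 135×10³ × 95 = 12825000 N·mm; bending f_b = M/S = 1710 N/mm.
f_max = √(f_v² + f_b²) = √(450² + 1710²) = 1768 N/mm.
φr_n = 0.75 × 0.6 × 490 × (0.707 × 10) = 1559 N/mm → NOT adequate.

f_max ≈ 1770 N/mm; NOT adequate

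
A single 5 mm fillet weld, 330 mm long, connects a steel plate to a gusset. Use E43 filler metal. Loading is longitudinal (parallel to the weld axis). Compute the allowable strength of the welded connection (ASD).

R_n/Ω ≈ 150 kN

E43XX → F_EXX = 430 MPa.
Effective throat t_e = 0.707 × 5 = 3.535 mm.
Total length L = 330 mm; A_we = 3.535 × 330 = 1167 mm².
F_nw = 0.6 F_EXX = 0.6 × 430 = 258 MPa.
R_n = 258 × 1167 × 10⁻³ = 301 kN; R_n/Ω = 301/2.0 = 150.5 kN.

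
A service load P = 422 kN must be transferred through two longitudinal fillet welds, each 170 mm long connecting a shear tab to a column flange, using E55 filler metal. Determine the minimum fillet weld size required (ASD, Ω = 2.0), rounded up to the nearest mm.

E55XX → F_EXX = 550 MPa.
Total weld length L = 340 mm.
Required throat t_e = P × Ω / (0.6 F_EXX × L) = 422 × 2.0 / (0.6 × 550 × 340 × 10⁻³) = 7.522 mm.
Required leg w = t_e / 0.707 = 10.64 mm → use 11 mm.

w = 11 mm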